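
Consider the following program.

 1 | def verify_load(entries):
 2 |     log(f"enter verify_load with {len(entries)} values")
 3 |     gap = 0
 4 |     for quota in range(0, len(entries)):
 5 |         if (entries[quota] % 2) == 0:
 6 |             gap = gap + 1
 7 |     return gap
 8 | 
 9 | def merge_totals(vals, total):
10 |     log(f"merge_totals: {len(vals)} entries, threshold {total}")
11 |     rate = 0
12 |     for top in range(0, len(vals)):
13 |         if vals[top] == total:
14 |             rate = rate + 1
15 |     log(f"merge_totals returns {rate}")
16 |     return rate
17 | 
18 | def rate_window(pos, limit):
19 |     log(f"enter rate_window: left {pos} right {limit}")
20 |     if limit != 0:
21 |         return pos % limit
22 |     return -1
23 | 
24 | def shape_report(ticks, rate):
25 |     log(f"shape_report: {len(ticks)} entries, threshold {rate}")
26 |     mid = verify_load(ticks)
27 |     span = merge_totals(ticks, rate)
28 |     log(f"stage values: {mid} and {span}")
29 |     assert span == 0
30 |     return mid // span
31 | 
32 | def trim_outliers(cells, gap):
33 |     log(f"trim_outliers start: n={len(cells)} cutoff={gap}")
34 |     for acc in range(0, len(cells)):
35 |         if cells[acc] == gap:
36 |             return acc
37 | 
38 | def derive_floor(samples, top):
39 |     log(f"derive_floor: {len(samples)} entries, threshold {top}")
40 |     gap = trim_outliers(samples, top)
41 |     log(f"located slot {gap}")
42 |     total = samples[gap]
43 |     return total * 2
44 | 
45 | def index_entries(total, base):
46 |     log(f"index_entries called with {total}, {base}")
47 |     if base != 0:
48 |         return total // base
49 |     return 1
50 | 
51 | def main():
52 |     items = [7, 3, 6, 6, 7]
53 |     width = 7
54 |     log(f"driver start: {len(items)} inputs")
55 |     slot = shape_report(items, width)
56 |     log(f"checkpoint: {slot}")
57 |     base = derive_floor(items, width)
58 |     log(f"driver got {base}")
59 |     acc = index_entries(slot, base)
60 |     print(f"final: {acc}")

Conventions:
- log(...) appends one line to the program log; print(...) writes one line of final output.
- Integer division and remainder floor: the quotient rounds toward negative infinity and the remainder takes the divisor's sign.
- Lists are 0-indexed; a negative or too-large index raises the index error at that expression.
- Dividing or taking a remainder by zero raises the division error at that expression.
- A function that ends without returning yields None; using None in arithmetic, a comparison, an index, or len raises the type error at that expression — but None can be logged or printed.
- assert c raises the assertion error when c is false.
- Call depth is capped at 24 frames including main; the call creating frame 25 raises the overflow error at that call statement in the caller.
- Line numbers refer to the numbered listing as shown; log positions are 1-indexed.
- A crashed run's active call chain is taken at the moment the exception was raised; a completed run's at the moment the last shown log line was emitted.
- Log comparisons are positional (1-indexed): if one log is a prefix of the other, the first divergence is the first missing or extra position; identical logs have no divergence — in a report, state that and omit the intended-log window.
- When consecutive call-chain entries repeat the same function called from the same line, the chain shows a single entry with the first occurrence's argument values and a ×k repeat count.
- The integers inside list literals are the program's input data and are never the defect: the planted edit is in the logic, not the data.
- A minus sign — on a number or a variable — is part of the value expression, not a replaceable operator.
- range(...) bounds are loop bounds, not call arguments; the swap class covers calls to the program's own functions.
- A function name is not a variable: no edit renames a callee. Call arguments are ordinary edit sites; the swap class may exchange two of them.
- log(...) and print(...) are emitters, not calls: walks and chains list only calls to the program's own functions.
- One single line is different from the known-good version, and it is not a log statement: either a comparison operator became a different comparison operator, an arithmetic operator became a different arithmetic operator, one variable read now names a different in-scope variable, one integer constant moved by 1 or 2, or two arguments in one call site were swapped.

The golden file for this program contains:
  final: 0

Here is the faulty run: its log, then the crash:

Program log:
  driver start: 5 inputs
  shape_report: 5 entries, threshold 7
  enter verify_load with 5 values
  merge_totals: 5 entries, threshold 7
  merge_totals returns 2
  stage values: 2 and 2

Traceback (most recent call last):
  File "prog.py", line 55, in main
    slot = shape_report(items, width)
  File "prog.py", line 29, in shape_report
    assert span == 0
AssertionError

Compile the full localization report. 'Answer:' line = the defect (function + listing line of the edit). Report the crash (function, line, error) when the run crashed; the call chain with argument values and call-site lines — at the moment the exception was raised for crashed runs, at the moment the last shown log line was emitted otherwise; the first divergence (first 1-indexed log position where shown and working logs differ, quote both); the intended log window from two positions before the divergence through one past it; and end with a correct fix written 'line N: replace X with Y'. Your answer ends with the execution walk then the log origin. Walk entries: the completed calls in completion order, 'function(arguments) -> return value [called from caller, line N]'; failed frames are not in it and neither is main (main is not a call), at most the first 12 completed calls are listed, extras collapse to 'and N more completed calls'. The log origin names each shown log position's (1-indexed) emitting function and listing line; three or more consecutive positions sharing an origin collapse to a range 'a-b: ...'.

Answer: the defect is in shape_report at line 29.
The tell: After 6 matching log lines the faulty run goes silent, while the working version continues with 'checkpoint: 1'.
Crash: shape_report, line 29, AssertionError.
Call chain: main -> shape_report([7, 3, 6, 6, 7], 7) (called at line 55).
First divergence: position 7 — after 6 matching lines the faulty run goes silent; intended next line 'checkpoint: 1'.
Intended log window:
  5: merge_totals returns 2
  6: stage values: 2 and 2
  7: checkpoint: 1
  8: derive_floor: 5 entries, threshold 7
Execution walk:
  verify_load([7, 3, 6, 6, 7]) -> 2  [called from shape_report, line 26]
  merge_totals([7, 3, 6, 6, 7], 7) -> 2  [called from shape_report, line 27]
Log line origins:
  1: logged in main at line 54
  2: logged in shape_report at line 25
  3: logged in verify_load at line 2
  4: logged in merge_totals at line 10
  5: logged in merge_totals at line 15
  6: logged in shape_report at line 28
A correct fix: line 29: replace `==` with `>`.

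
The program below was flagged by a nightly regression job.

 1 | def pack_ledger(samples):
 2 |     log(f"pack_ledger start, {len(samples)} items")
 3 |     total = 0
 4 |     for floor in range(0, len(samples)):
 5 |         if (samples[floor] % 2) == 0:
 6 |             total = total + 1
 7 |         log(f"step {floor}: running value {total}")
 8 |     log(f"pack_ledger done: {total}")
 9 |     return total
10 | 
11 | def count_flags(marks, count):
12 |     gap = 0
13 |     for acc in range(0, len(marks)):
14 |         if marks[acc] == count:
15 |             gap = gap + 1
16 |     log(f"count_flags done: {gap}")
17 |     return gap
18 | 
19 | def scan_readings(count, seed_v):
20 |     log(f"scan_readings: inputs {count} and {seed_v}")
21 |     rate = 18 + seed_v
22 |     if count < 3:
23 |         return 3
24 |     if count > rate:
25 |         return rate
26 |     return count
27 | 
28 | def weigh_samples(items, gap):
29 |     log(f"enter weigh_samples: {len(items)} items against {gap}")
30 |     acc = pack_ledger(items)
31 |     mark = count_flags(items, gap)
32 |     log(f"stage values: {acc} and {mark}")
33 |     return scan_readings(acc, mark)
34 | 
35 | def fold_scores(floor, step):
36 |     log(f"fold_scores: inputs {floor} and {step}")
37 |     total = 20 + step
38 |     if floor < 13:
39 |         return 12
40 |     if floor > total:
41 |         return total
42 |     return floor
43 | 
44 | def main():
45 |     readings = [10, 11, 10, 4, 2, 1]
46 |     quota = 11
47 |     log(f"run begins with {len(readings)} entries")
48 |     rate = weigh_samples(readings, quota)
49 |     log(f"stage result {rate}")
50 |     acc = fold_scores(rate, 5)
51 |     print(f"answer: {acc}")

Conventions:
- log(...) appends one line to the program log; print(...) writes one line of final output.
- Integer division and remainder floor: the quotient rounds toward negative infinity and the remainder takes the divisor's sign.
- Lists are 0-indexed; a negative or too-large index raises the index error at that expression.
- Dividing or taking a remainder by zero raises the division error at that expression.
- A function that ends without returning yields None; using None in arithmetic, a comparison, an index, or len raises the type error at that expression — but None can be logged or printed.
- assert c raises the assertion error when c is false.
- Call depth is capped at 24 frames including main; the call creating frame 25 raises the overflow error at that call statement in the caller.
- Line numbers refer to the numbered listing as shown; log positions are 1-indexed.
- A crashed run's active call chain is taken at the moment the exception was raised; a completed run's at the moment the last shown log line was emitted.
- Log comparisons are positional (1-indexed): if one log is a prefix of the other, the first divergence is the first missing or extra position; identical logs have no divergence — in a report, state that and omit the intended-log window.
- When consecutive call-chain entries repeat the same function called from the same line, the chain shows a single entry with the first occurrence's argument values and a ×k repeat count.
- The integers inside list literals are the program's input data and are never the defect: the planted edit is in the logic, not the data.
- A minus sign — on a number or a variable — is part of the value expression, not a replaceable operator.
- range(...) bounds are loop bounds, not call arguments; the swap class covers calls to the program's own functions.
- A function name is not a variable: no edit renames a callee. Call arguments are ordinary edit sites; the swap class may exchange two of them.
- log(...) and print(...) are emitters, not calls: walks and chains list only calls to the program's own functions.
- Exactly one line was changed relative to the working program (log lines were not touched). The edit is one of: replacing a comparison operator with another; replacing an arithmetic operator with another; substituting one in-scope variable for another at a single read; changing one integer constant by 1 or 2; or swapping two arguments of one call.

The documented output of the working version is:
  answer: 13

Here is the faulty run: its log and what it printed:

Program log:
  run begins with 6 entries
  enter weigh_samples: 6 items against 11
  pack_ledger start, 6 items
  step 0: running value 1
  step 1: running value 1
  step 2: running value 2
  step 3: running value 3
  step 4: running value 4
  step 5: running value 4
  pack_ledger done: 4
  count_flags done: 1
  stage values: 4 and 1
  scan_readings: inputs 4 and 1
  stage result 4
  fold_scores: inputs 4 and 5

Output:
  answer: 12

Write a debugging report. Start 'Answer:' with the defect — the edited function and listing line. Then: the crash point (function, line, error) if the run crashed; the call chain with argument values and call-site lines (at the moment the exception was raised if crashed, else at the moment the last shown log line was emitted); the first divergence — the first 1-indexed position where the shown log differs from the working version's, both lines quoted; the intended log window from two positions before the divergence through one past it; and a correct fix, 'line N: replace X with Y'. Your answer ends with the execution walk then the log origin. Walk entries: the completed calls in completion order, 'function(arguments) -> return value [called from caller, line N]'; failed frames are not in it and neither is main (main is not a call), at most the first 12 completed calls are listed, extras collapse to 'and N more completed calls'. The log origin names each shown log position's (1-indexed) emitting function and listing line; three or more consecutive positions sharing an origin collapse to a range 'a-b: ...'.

Answer: the defect is in fold_scores at line 39.
The tell: The two runs log identically and part ways only at the printed values.
Call chain: main -> fold_scores(4, 5) (called at line 50).
First divergence: none (the log streams are identical).
Execution walk:
  pack_ledger([10, 11, 10, 4, 2, 1]) -> 4  [called from weigh_samples, line 30]
  count_flags([10, 11, 10, 4, 2, 1], 11) -> 1  [called from weigh_samples, line 31]
  scan_readings(4, 1) -> 4  [called from weigh_samples, line 33]
  weigh_samples([10, 11, 10, 4, 2, 1], 11) -> 4  [called from main, line 48]
  fold_scores(4, 5) -> 12  [called from main, line 50]
Log origin:
  1: emitted by main (line 47)
  2: emitted by weigh_samples (line 29)
  3: emitted by pack_ledger (line 2)
  4-9: emitted by pack_ledger (line 7)
  10: emitted by pack_ledger (line 8)
  11: emitted by count_flags (line 16)
  12: emitted by weigh_samples (line 32)
  13: emitted by scan_readings (line 20)
  14: emitted by main (line 49)
  15: emitted by fold_scores (line 36)
A correct fix: line 39: replace `12` with `13`.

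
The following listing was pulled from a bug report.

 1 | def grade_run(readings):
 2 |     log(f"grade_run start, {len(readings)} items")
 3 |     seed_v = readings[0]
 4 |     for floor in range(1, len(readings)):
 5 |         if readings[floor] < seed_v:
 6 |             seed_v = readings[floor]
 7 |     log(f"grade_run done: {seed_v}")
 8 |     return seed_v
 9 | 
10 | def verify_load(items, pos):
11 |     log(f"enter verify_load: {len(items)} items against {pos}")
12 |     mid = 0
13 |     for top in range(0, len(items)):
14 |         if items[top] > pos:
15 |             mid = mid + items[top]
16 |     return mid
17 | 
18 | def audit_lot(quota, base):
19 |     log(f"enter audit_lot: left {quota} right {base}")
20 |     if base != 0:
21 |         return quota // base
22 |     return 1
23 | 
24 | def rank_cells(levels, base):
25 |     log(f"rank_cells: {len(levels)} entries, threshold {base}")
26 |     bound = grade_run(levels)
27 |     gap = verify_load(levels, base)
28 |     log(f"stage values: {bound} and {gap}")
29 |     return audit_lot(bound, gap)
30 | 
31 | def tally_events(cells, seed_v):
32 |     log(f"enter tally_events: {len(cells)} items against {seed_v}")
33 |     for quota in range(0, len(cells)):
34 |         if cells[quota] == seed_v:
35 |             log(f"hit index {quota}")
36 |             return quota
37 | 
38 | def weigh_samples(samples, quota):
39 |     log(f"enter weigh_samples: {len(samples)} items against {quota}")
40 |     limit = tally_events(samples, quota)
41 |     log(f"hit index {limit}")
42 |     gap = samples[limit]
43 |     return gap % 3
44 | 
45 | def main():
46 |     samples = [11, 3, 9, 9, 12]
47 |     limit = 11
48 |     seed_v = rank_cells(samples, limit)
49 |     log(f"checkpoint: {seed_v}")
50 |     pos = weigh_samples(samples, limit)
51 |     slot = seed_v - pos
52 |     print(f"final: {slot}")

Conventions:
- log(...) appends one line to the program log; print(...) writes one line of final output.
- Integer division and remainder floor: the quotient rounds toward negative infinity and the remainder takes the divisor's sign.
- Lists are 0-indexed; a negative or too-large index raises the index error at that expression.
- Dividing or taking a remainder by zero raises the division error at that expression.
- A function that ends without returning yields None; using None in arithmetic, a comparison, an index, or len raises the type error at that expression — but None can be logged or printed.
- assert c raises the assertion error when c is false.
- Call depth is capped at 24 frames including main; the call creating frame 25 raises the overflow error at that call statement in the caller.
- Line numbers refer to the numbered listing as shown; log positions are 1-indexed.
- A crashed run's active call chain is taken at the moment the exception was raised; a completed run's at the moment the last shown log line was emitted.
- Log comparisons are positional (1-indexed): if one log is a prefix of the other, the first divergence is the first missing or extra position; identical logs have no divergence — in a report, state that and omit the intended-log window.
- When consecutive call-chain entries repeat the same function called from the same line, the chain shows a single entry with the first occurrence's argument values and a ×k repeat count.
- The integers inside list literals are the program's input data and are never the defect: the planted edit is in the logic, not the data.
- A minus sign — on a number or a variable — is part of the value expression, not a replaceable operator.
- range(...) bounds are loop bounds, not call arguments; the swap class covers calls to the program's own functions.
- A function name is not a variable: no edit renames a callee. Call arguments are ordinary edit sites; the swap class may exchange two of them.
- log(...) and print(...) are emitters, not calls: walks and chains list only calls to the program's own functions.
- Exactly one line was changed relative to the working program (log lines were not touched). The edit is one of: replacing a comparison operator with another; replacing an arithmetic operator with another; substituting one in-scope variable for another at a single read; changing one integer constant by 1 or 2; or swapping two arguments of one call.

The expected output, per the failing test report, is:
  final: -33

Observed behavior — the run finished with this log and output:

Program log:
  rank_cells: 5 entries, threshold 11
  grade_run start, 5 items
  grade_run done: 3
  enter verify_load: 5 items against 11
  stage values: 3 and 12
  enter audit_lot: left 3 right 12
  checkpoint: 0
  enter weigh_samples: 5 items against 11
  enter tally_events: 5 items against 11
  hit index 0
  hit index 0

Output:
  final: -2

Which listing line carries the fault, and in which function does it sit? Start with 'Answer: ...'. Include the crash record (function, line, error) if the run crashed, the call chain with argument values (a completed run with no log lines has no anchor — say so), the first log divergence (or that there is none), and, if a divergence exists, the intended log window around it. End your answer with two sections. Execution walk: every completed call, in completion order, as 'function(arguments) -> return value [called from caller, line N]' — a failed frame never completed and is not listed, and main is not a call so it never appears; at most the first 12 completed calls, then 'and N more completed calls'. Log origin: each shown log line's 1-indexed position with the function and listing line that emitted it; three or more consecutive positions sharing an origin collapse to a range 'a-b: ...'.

Answer: the defect is in weigh_samples at line 43.
The tell: The logs agree in full; only the final output differs.
Call chain: main -> weigh_samples([11, 3, 9, 9, 12], 11) (called at line 50).
First divergence: none (the log streams are identical).
Execution walk:
  grade_run([11, 3, 9, 9, 12]) -> 3  [called from rank_cells, line 26]
  verify_load([11, 3, 9, 9, 12], 11) -> 12  [called from rank_cells, line 27]
  audit_lot(3, 12) -> 0  [called from rank_cells, line 29]
  rank_cells([11, 3, 9, 9, 12], 11) -> 0  [called from main, line 48]
  tally_events([11, 3, 9, 9, 12], 11) -> 0  [called from weigh_samples, line 40]
  weigh_samples([11, 3, 9, 9, 12], 11) -> 2  [called from main, line 50]
Log origin:
  1 — rank_cells, line 25
  2 — grade_run, line 2
  3 — grade_run, line 7
  4 — verify_load, line 11
  5 — rank_cells, line 28
  6 — audit_lot, line 19
  7 — main, line 49
  8 — weigh_samples, line 39
  9 — tally_events, line 32
  10 — tally_events, line 35
  11 — weigh_samples, line 41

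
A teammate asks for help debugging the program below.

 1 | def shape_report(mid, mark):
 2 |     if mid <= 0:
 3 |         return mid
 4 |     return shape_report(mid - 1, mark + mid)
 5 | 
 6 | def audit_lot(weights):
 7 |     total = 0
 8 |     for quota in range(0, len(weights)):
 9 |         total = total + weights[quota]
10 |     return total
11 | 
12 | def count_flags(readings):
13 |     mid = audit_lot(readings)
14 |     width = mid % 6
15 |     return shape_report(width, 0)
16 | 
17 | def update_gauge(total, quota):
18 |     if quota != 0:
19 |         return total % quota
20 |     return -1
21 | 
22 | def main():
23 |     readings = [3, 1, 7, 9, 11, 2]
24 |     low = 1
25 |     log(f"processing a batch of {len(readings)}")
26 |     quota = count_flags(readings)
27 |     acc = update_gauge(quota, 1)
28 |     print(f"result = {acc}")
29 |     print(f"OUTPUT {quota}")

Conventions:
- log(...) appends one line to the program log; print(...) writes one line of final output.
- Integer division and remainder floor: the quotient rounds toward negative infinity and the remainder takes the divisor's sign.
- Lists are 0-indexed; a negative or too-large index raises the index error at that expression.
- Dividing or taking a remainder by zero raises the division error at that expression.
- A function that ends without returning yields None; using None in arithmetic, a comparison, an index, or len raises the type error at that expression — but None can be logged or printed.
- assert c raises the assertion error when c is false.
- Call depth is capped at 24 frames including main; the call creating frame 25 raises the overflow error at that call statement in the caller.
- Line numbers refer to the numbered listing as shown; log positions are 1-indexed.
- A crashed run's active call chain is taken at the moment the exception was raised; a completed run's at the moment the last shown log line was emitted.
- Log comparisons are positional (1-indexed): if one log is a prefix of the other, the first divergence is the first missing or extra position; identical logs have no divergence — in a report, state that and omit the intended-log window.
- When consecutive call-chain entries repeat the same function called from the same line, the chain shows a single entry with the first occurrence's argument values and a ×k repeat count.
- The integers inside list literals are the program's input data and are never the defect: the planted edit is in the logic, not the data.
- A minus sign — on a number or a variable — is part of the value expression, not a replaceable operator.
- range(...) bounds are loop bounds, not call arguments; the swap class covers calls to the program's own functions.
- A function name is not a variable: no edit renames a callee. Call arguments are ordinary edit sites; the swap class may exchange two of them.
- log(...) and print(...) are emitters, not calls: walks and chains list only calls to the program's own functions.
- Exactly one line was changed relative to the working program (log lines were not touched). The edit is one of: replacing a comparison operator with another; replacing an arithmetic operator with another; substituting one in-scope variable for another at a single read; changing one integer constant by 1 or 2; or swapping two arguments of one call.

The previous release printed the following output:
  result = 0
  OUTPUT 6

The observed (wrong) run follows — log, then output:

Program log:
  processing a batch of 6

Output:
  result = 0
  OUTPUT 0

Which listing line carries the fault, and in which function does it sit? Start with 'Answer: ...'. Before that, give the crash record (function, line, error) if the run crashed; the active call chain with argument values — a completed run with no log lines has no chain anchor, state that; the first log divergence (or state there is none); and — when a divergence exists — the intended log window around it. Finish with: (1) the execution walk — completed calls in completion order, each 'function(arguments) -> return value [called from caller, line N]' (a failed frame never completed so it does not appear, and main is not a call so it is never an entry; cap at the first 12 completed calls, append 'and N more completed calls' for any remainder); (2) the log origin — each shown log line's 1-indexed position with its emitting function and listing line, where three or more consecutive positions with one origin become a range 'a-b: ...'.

Answer: the defect is in shape_report at line 3.
Core observation: Every logged value matches the working version; the printed result is what differs.
Call chain: main.
First divergence: none; the two logs match at every position.
Execution walk:
  audit_lot([3, 1, 7, 9, 11, 2]) -> 33  [called from count_flags, line 13]
  shape_report(0, 6) -> 0  [called from shape_report, line 4]
  shape_report(1, 5) -> 0  [called from shape_report, line 4]
  shape_report(2, 3) -> 0  [called from shape_report, line 4]
  shape_report(3, 0) -> 0  [called from count_flags, line 15]
  count_flags([3, 1, 7, 9, 11, 2]) -> 0  [called from main, line 26]
  update_gauge(0, 1) -> 0  [called from main, line 27]
Log line origins:
  1: logged in main at line 25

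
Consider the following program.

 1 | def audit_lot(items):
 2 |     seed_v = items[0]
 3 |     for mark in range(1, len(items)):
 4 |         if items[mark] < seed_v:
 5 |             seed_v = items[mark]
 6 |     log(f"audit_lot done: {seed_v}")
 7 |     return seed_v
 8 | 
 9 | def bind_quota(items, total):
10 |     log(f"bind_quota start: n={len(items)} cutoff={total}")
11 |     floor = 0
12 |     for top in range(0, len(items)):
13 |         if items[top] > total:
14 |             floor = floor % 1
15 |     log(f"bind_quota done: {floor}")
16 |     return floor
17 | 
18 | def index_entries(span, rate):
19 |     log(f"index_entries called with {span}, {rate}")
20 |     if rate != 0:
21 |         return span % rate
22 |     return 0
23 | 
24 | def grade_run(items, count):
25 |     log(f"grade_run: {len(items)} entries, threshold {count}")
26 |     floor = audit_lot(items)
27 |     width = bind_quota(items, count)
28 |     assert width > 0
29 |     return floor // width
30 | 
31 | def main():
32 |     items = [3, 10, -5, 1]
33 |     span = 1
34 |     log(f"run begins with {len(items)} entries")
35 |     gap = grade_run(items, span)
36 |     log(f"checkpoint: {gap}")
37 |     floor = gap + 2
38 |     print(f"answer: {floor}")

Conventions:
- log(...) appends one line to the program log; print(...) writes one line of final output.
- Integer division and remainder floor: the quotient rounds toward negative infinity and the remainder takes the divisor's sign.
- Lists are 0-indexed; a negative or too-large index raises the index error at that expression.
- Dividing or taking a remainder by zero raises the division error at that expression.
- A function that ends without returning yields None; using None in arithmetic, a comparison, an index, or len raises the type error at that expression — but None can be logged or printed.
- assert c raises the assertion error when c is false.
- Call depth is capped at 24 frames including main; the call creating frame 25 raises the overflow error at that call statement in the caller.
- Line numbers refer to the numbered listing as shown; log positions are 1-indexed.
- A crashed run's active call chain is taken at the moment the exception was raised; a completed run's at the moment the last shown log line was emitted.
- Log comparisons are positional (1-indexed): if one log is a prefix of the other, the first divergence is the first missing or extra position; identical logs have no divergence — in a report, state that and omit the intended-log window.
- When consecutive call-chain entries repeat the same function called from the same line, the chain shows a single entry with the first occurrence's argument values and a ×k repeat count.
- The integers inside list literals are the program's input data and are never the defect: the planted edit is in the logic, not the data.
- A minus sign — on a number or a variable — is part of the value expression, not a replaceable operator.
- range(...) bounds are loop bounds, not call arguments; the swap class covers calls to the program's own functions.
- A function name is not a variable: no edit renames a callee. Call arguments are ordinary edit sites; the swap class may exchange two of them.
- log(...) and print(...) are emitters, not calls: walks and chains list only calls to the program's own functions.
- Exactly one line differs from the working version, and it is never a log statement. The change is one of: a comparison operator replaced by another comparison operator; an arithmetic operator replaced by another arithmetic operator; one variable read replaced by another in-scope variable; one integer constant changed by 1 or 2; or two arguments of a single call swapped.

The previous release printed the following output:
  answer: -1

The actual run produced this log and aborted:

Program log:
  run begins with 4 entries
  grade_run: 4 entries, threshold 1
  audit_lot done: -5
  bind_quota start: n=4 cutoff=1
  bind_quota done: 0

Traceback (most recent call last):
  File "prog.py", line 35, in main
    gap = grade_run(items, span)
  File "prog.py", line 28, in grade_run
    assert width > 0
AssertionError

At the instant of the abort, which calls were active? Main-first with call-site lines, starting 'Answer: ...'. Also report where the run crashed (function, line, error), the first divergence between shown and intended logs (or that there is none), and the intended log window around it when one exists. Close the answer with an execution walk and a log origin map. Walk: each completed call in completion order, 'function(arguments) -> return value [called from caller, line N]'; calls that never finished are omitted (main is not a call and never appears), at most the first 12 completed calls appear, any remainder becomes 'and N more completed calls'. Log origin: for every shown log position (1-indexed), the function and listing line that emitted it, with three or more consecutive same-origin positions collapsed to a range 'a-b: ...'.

Answer: main -> grade_run (called at line 35).
Key observation: Log line 5 is where behavior first shows: 'bind_quota done: 0' appears instead of 'bind_quota done: 2'.
Crash: grade_run, line 28, AssertionError.
First divergence: position 5; shown 'bind_quota done: 0' vs intended 'bind_quota done: 2'.
Intended log window:
  3: audit_lot done: -5
  4: bind_quota start: n=4 cutoff=1
  5: bind_quota done: 2
  6: checkpoint: -3
Execution walk:
  audit_lot([3, 10, -5, 1]) -> -5  [called from grade_run, line 26]
  bind_quota([3, 10, -5, 1], 1) -> 0  [called from grade_run, line 27]
Log line origins:
  1: emitted by main (line 34)
  2: emitted by grade_run (line 25)
  3: emitted by audit_lot (line 6)
  4: emitted by bind_quota (line 10)
  5: emitted by bind_quota (line 15)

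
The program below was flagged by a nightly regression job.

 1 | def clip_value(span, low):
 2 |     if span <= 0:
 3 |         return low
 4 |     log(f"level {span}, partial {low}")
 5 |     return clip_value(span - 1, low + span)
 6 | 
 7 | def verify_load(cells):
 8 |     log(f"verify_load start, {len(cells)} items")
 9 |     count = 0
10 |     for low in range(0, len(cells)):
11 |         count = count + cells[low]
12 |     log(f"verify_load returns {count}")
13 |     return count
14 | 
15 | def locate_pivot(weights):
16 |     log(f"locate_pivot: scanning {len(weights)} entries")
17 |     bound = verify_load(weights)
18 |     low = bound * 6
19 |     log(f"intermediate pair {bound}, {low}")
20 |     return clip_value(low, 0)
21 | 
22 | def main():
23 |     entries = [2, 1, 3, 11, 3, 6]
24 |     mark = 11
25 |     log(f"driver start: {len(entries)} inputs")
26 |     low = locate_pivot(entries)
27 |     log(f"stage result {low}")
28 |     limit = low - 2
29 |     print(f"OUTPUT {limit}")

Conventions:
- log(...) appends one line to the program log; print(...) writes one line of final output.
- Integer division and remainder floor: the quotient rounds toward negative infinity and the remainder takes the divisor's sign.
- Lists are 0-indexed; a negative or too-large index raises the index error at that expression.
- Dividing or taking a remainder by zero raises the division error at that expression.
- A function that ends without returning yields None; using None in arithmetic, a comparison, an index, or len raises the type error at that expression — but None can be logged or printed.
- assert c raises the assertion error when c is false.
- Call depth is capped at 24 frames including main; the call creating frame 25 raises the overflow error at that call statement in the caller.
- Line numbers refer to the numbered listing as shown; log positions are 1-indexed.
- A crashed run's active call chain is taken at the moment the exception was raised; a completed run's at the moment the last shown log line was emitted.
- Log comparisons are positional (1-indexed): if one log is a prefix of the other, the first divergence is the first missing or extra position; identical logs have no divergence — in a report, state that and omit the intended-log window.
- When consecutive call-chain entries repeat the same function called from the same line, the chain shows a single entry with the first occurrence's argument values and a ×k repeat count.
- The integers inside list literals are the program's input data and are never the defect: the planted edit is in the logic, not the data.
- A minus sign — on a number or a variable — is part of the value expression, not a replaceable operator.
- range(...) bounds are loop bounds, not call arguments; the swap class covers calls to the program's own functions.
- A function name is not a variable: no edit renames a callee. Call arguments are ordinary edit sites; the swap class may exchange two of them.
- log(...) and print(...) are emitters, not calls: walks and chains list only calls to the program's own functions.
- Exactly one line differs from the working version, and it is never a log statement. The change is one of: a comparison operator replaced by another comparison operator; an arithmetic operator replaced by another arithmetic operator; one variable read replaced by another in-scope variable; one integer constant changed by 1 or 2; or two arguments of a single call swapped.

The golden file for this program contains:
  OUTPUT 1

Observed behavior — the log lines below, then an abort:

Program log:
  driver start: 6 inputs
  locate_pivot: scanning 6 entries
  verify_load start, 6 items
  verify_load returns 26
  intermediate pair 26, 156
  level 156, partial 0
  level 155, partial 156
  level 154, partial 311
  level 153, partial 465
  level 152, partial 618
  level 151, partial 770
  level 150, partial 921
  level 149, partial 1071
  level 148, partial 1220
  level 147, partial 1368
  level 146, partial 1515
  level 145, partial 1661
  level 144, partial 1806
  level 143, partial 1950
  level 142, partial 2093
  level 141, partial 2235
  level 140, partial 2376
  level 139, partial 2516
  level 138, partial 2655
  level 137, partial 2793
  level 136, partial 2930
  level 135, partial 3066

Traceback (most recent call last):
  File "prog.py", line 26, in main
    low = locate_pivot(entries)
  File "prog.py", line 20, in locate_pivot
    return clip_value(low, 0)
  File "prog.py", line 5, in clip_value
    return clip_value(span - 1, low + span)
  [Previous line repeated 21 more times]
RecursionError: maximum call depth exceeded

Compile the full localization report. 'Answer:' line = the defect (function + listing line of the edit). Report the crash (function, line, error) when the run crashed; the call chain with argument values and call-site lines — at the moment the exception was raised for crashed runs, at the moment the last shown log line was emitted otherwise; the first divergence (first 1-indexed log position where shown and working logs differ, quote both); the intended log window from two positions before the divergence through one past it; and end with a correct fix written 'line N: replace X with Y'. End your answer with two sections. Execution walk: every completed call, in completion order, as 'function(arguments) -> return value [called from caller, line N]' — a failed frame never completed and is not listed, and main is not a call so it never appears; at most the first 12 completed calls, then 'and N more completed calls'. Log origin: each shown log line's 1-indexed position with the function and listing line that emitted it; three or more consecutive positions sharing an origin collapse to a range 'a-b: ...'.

Answer: the defect is in locate_pivot at line 18.
Key observation: The log first diverges at position 5: the faulty run prints 'intermediate pair 26, 156' where the working version prints 'intermediate pair 26, 2'.
Crash: clip_value, line 5, RecursionError.
Call chain: main -> locate_pivot([2, 1, 3, 11, 3, 6]) (called at line 26) -> clip_value(156, 0) (called at line 20) -> clip_value(155, 156) (called at line 5) ×21.
First divergence: at position 5 the run shows 'intermediate pair 26, 156' where the working version logs 'intermediate pair 26, 2'.
Intended log window:
  3: verify_load start, 6 items
  4: verify_load returns 26
  5: intermediate pair 26, 2
  6: level 2, partial 0
Execution walk:
  verify_load([2, 1, 3, 11, 3, 6]) -> 26  [called from locate_pivot, line 17]
Log line origins:
  1: from main, line 25
  2: from locate_pivot, line 16
  3: from verify_load, line 8
  4: from verify_load, line 12
  5: from locate_pivot, line 19
  6-27: from clip_value, line 4
A correct fix: line 18: replace `*` with `%`.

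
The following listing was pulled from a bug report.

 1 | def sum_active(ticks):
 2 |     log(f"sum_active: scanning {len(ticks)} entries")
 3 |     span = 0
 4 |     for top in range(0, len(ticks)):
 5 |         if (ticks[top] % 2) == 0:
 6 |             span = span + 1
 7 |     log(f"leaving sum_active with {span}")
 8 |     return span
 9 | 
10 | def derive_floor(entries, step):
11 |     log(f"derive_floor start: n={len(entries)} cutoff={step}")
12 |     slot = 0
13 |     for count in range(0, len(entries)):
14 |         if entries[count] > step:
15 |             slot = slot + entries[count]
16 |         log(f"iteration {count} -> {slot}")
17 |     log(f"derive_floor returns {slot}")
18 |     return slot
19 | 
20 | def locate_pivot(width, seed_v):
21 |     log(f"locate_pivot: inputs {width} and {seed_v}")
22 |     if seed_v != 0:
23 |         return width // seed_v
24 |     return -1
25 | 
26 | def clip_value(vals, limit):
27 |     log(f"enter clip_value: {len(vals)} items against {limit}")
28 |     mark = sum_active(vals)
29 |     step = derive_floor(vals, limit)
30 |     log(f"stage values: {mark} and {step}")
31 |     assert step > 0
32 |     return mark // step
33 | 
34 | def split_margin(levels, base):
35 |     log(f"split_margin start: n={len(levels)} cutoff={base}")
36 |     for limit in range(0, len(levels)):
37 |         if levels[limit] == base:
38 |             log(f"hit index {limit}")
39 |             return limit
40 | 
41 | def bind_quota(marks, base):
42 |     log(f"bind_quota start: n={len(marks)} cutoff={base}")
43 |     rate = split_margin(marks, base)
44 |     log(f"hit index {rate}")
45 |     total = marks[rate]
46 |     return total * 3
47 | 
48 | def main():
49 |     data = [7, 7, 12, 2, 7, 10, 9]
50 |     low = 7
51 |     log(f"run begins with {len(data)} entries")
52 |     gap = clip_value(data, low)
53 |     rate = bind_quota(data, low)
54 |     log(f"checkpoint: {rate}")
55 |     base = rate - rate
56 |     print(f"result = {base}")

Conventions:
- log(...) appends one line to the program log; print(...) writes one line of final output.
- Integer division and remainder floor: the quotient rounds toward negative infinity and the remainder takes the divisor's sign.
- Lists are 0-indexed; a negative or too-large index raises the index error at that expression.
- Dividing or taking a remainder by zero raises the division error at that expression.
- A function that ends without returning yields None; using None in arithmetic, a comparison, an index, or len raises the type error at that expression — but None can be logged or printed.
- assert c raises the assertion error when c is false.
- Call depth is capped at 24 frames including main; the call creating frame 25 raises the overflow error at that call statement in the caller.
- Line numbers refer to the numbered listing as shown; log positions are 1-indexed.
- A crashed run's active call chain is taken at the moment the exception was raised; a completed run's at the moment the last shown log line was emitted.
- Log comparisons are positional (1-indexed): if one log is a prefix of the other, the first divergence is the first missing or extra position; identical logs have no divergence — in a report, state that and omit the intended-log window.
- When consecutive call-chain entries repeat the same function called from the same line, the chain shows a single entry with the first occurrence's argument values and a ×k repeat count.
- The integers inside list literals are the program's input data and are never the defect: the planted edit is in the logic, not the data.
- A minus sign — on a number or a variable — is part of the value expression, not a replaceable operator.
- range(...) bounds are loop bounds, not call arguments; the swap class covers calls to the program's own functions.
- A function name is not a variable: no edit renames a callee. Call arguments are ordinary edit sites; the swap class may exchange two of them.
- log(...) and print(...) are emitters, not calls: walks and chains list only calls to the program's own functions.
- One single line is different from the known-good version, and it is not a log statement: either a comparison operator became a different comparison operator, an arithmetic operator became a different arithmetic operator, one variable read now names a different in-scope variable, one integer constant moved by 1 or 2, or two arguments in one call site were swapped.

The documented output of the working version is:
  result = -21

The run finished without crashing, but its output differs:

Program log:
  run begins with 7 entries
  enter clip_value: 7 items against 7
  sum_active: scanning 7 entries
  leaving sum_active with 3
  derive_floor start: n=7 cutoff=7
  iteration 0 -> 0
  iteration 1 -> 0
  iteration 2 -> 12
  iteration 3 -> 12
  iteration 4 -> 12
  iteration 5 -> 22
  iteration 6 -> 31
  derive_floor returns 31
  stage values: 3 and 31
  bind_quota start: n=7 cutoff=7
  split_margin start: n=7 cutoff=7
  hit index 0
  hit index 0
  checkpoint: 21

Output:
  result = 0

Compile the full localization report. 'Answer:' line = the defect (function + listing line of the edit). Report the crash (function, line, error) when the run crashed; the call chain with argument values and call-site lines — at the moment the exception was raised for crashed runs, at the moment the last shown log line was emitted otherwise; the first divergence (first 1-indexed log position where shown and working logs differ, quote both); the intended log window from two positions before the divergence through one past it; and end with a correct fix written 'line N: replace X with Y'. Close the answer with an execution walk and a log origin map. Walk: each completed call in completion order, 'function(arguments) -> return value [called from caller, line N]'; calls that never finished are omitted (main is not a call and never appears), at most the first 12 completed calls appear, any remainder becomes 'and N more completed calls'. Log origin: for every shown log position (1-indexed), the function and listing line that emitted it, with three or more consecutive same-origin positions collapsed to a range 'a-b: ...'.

Answer: the defect is in main at line 55.
Key fact: The logs agree in full; only the final output differs.
Call chain: main.
First divergence: none (the log streams are identical).
Execution walk:
  sum_active([7, 7, 12, 2, 7, 10, 9]) -> 3  [called from clip_value, line 28]
  derive_floor([7, 7, 12, 2, 7, 10, 9], 7) -> 31  [called from clip_value, line 29]
  clip_value([7, 7, 12, 2, 7, 10, 9], 7) -> 0  [called from main, line 52]
  split_margin([7, 7, 12, 2, 7, 10, 9], 7) -> 0  [called from bind_quota, line 43]
  bind_quota([7, 7, 12, 2, 7, 10, 9], 7) -> 21  [called from main, line 53]
Origin of each log line:
  1: emitted by main (line 51)
  2: emitted by clip_value (line 27)
  3: emitted by sum_active (line 2)
  4: emitted by sum_active (line 7)
  5: emitted by derive_floor (line 11)
  6-12: emitted by derive_floor (line 16)
  13: emitted by derive_floor (line 17)
  14: emitted by clip_value (line 30)
  15: emitted by bind_quota (line 42)
  16: emitted by split_margin (line 35)
  17: emitted by split_margin (line 38)
  18: emitted by bind_quota (line 44)
  19: emitted by main (line 54)
A correct fix: line 55: replace `rate - rate` with `gap - rate`.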